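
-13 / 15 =-0.87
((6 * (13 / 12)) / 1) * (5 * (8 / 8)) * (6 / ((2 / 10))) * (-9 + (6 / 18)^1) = -8450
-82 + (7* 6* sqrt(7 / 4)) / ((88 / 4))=-82 + 21* sqrt(7) / 22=-79.47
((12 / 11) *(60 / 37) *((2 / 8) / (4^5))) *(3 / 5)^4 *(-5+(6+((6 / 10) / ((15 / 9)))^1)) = 12393 / 162800000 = 0.00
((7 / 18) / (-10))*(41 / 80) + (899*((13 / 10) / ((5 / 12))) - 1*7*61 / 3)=2662.53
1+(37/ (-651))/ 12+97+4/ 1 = 796787/ 7812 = 102.00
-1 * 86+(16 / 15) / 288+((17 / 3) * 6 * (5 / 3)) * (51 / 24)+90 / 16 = 40.05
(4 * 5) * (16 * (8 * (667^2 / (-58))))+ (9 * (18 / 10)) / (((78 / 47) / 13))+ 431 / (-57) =-11192725577 / 570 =-19636360.66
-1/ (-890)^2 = -0.00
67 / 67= 1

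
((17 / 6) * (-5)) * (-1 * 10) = 425 / 3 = 141.67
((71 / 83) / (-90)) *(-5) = 71 / 1494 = 0.05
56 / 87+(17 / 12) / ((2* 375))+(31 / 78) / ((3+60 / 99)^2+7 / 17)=28448737987 / 42134274000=0.68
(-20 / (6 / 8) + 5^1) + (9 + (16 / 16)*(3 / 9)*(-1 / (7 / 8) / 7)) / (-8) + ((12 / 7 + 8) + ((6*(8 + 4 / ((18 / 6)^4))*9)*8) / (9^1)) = 373.30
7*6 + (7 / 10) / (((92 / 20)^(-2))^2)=2221387 / 6250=355.42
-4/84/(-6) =1/126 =0.01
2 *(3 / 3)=2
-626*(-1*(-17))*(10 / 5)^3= -85136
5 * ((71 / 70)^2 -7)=-29259 / 980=-29.86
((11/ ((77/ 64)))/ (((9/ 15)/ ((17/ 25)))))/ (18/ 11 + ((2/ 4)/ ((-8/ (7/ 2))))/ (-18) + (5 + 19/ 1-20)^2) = 2297856/ 3913735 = 0.59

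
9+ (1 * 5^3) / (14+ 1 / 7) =1766 / 99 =17.84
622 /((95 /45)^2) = 50382 /361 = 139.56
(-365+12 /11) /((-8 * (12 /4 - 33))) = -4003 /2640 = -1.52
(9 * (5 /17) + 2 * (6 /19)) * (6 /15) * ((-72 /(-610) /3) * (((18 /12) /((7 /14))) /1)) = 76248 /492575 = 0.15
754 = 754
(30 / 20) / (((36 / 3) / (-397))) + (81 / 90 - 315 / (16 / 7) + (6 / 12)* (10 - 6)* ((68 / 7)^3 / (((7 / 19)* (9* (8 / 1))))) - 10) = -220274147 / 1728720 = -127.42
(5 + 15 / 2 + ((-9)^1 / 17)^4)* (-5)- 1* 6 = -11507987 / 167042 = -68.89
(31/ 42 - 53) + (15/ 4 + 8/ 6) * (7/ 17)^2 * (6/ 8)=-5012071/ 97104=-51.62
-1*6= -6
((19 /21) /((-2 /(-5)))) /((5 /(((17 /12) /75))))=323 /37800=0.01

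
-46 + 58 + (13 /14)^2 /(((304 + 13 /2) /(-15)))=242587 /20286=11.96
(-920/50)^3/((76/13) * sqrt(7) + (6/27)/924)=547185614976/87378424034875 -13301156293641216 * sqrt(7)/87378424034875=-402.74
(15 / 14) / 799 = 15 / 11186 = 0.00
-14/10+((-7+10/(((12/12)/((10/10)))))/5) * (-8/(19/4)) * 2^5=-641/19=-33.74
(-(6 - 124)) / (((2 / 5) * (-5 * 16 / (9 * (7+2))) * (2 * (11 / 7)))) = -95.04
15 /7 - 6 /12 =23 /14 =1.64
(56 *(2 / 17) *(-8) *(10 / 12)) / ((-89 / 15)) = 11200 / 1513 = 7.40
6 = 6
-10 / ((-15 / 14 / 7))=196 / 3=65.33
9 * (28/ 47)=252/ 47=5.36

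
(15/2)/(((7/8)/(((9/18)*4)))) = 120/7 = 17.14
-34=-34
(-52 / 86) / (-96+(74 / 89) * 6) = 1157 / 174150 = 0.01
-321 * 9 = -2889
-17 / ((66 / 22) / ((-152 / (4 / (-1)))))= -646 / 3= -215.33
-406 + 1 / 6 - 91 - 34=-3185 / 6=-530.83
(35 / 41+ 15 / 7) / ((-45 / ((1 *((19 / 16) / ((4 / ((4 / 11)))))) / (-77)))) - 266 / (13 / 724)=-1685341860515 / 113765652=-14814.15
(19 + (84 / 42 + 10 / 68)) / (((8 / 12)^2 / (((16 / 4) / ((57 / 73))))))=157461 / 646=243.75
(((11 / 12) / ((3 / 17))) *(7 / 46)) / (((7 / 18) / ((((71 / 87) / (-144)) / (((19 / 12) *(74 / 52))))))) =-0.01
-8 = -8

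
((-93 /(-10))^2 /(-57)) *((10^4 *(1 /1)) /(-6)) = 48050 /19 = 2528.95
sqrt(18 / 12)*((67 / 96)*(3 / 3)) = 67*sqrt(6) / 192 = 0.85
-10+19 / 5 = -31 / 5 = -6.20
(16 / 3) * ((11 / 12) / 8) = 11 / 18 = 0.61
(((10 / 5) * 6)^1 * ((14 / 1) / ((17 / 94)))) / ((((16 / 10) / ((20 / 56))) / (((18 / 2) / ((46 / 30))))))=475875 / 391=1217.07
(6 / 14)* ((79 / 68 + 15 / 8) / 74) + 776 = 7809841 / 10064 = 776.02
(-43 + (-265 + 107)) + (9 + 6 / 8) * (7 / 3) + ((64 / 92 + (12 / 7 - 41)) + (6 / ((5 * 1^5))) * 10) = -204.84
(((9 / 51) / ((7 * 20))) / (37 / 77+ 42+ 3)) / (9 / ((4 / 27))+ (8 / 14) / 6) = 693 / 1521391370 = 0.00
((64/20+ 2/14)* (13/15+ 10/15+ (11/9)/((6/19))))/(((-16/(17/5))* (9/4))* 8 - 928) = -322439/18076800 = -0.02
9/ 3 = 3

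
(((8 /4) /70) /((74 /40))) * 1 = 4 /259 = 0.02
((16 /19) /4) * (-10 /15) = -8 /57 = -0.14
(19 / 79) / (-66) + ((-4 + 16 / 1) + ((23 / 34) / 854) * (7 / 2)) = 259513213 / 21627672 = 12.00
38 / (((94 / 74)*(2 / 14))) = 9842 / 47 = 209.40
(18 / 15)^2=36 / 25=1.44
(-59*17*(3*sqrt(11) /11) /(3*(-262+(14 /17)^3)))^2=24282611652121 /18148268923884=1.34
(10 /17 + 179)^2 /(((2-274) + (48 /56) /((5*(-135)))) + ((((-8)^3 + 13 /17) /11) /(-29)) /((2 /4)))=-119.99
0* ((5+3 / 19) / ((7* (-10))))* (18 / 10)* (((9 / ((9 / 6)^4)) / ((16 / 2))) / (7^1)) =0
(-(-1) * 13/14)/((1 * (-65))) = -1/70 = -0.01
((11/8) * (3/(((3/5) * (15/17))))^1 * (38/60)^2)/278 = 67507/6004800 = 0.01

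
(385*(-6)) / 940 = -231 / 94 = -2.46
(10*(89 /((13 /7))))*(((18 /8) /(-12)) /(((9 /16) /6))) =-12460 /13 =-958.46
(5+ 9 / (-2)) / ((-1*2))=-1 / 4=-0.25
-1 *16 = -16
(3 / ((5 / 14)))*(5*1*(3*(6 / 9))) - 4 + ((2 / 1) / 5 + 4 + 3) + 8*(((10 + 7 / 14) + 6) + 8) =1417 / 5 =283.40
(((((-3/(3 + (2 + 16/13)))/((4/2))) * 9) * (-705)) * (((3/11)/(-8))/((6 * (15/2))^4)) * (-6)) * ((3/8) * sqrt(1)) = 611/21384000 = 0.00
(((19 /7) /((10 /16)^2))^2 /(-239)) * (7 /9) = -1478656 /9410625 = -0.16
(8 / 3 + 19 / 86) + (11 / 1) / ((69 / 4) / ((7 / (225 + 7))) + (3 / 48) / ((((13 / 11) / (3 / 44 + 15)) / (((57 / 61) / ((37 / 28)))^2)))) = 6799840001749 / 2339267972938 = 2.91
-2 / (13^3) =-2 / 2197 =-0.00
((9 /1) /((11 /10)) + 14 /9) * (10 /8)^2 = 6025 /396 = 15.21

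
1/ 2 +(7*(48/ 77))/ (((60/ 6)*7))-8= -5727/ 770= -7.44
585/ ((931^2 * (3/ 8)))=1560/ 866761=0.00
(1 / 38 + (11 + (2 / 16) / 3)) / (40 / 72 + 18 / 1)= 15141 / 25384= 0.60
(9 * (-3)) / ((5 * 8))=-27 / 40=-0.68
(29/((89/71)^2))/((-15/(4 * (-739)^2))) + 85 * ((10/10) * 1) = -2687686.17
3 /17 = 0.18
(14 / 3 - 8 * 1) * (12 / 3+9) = -130 / 3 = -43.33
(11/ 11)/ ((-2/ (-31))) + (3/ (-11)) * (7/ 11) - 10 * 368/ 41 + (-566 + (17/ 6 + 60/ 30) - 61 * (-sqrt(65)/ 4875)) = -9459580/ 14883 + 61 * sqrt(65)/ 4875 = -635.50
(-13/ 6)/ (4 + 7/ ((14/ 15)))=-13/ 69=-0.19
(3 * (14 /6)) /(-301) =-1 /43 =-0.02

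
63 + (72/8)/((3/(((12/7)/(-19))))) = 8343/133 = 62.73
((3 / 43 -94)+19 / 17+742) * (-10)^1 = -4745560 / 731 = -6491.87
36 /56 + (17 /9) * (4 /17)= 137 /126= 1.09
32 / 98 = 16 / 49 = 0.33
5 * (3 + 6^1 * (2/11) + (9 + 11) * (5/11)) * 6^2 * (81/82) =1057050/451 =2343.79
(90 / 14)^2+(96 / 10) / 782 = 3960051 / 95795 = 41.34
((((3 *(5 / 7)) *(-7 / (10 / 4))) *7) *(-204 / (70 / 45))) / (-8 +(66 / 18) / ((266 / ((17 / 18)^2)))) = -1424104416 / 2065237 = -689.56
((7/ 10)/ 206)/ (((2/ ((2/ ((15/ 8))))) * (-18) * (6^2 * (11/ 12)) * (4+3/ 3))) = -7/ 11471625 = -0.00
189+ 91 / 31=5950 / 31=191.94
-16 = -16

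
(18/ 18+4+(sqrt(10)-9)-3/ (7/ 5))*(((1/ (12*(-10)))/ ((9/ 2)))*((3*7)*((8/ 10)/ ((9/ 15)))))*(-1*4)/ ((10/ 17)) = -1462/ 675+238*sqrt(10)/ 675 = -1.05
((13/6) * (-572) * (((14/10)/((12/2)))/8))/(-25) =13013/9000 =1.45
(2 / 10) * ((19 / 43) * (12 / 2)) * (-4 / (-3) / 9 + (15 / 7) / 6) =3629 / 13545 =0.27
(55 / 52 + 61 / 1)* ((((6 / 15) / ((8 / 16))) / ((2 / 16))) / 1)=25816 / 65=397.17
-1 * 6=-6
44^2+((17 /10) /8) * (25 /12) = 371797 /192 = 1936.44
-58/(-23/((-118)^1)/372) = -2545968/23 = -110694.26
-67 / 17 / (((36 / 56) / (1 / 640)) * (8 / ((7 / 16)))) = -3283 / 6266880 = -0.00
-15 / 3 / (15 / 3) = -1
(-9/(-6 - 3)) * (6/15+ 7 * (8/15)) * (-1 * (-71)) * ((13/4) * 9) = 85839/10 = 8583.90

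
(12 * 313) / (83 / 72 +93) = 39.89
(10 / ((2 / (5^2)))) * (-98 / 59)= -12250 / 59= -207.63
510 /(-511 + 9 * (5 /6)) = -1020 /1007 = -1.01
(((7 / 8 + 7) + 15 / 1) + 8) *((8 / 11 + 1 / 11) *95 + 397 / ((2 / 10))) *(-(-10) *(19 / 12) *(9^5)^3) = 18270121926215883505275 / 88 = 207615021888816858014.49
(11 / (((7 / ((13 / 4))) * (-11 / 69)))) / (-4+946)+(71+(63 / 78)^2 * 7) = 112229903 / 1485848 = 75.53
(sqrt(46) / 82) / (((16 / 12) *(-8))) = -3 *sqrt(46) / 2624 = -0.01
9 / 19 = 0.47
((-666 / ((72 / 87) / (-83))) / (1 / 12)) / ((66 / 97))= 25916169 / 22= 1178007.68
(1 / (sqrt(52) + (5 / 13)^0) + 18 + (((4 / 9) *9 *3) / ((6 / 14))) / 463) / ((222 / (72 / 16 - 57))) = -14909965 / 3494724 - 35 *sqrt(13) / 3774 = -4.30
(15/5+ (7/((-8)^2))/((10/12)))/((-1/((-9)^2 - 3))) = -19539/80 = -244.24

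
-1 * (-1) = 1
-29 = -29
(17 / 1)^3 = 4913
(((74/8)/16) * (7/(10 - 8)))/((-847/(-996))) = 9213/3872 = 2.38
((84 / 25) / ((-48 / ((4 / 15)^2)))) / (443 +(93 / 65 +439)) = -0.00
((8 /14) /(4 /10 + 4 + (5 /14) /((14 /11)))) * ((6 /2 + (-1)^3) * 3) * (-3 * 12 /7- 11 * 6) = -79680 /1529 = -52.11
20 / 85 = 4 / 17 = 0.24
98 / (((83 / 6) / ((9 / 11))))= 5292 / 913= 5.80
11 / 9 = 1.22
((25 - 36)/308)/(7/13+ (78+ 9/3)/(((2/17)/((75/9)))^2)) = -13/147932071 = -0.00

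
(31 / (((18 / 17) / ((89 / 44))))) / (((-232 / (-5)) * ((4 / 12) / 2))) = 234515 / 30624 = 7.66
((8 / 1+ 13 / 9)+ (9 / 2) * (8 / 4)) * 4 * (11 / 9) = 7304 / 81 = 90.17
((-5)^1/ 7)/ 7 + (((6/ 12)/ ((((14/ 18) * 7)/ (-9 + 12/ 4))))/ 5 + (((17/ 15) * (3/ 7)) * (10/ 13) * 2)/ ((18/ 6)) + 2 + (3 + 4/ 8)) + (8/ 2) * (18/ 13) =211649/ 19110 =11.08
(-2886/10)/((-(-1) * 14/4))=-2886/35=-82.46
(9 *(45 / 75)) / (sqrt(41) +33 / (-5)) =-891 / 64-135 *sqrt(41) / 64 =-27.43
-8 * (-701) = 5608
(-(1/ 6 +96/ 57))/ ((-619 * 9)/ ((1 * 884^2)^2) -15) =64426052133248/ 522125825662827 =0.12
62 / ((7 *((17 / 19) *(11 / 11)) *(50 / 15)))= 1767 / 595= 2.97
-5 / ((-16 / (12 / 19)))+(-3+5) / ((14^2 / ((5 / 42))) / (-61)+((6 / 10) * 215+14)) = 577105 / 2689108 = 0.21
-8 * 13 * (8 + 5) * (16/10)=-10816/5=-2163.20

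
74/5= 14.80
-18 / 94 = -9 / 47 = -0.19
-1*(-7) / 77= 1 / 11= 0.09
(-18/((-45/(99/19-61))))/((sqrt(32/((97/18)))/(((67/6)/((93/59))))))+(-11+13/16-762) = -12355/16-209509 *sqrt(97)/31806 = -837.06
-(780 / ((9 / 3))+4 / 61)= -15864 / 61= -260.07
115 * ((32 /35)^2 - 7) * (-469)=11636091 /35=332459.74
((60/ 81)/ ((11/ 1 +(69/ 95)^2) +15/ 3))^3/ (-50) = -117614702500000/ 65321650752591910923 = -0.00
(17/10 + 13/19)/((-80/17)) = -0.51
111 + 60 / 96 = 893 / 8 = 111.62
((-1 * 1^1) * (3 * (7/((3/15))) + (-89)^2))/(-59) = 8026/59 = 136.03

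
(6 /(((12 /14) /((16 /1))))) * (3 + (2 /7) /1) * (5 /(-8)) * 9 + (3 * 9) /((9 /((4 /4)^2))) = -2067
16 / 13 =1.23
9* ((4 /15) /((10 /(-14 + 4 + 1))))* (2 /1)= -108 /25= -4.32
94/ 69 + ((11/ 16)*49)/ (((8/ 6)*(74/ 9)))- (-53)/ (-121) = 158050709/ 39540864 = 4.00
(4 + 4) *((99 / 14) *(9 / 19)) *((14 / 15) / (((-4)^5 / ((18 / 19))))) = -2673 / 115520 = -0.02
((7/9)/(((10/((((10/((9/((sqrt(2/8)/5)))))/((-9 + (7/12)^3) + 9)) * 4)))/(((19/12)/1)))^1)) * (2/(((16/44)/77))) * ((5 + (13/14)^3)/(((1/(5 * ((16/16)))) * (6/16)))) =585490928/64827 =9031.59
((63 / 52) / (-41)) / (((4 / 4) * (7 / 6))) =-27 / 1066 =-0.03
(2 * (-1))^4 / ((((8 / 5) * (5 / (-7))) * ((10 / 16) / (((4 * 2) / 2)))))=-448 / 5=-89.60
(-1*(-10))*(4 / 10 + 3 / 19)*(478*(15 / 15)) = 50668 / 19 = 2666.74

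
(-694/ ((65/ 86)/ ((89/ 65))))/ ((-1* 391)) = 5311876/ 1651975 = 3.22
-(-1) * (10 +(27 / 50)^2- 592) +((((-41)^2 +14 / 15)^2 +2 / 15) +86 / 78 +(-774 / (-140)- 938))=5789074460401 / 2047500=2827386.79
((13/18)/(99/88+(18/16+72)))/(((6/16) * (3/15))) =1040/8019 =0.13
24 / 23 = 1.04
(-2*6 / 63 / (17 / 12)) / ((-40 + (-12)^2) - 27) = -16 / 9163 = -0.00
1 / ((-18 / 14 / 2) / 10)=-140 / 9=-15.56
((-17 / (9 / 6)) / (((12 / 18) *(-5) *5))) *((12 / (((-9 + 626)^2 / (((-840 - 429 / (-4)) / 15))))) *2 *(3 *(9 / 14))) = -0.00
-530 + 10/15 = -1588/3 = -529.33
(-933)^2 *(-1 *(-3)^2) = -7834401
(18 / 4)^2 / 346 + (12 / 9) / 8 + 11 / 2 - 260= -1055749 / 4152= -254.27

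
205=205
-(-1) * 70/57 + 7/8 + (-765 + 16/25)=-8689729/11400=-762.26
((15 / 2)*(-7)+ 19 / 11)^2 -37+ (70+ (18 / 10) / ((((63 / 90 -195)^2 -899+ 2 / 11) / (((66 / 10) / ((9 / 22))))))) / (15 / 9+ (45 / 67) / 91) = 129304671027673953 / 50065983425260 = 2582.69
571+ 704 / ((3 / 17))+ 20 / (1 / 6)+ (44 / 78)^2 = 4680.65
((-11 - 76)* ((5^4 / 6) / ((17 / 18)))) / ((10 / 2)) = -32625 / 17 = -1919.12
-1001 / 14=-143 / 2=-71.50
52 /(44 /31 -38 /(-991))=798746 /22391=35.67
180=180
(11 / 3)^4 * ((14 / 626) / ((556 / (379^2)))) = 14721335167 / 14096268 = 1044.34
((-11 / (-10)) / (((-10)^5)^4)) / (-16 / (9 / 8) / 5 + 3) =99 / 1400000000000000000000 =0.00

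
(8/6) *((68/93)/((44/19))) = 1292/3069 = 0.42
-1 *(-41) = 41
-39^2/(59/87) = -132327/59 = -2242.83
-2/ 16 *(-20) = 5/ 2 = 2.50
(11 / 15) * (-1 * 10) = -22 / 3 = -7.33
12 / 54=0.22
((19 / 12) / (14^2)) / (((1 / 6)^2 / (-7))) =-2.04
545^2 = 297025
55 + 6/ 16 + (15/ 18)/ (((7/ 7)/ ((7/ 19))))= 25391/ 456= 55.68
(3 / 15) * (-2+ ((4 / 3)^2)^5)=930478 / 295245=3.15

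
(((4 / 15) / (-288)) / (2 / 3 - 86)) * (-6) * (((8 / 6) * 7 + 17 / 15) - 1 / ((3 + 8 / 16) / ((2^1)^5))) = -139 / 1612800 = -0.00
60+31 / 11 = 691 / 11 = 62.82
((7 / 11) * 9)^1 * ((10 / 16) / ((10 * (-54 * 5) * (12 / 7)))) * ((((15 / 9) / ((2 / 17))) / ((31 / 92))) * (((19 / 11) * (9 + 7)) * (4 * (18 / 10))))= -364021 / 56265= -6.47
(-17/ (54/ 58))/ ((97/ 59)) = -11.11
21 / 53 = 0.40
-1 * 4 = -4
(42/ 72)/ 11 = 7/ 132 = 0.05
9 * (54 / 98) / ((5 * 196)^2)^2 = 243 / 45196039840000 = 0.00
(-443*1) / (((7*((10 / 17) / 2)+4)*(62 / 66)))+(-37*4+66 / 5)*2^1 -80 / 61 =-339630719 / 973865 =-348.75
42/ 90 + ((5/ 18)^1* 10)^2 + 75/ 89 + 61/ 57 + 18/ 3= 11023144/ 684855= 16.10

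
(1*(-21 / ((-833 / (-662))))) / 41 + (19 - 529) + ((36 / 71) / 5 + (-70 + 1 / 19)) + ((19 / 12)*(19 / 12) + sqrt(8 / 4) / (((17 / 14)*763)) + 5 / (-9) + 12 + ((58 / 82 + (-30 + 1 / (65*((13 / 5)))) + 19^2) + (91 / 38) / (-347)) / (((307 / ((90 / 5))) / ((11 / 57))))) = -562.55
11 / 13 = 0.85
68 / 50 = 34 / 25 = 1.36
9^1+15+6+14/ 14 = 31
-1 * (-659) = 659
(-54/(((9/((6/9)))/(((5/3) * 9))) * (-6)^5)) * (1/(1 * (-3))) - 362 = -703733/1944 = -362.00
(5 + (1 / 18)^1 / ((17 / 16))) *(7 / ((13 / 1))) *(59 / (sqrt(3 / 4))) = 638498 *sqrt(3) / 5967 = 185.34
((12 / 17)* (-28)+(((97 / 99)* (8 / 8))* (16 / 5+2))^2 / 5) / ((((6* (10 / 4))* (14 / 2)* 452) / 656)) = -0.20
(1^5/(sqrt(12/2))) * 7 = 7 * sqrt(6)/6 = 2.86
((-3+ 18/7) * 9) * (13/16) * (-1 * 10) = 1755/56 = 31.34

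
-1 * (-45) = 45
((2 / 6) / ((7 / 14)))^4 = 16 / 81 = 0.20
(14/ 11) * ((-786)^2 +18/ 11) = 95140836/ 121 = 786287.90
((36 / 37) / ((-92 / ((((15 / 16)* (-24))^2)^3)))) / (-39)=24911296875 / 708032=35183.86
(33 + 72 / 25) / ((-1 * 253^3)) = -39 / 17602475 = -0.00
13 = 13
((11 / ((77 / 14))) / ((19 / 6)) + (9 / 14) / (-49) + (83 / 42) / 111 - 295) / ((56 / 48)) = -1277633404 / 5063709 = -252.31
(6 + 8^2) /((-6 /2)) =-70 /3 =-23.33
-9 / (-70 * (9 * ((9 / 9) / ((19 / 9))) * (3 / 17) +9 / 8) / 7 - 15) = 3876 / 14545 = 0.27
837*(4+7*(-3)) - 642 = -14871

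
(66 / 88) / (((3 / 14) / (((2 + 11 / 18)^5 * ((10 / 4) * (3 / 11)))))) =8027075245 / 27713664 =289.64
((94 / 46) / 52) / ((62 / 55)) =2585 / 74152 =0.03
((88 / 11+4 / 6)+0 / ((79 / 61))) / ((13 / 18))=12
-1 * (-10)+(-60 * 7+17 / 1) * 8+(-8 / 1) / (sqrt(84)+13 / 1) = -273294 / 85+16 * sqrt(21) / 85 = -3214.36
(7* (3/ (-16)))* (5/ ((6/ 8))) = -35/ 4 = -8.75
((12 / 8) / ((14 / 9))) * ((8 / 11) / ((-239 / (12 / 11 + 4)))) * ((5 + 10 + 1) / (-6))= 1152 / 28919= 0.04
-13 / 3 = -4.33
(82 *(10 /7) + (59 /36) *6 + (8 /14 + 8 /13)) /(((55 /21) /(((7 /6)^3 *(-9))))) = -699.36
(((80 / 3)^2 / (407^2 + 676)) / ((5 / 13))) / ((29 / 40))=0.02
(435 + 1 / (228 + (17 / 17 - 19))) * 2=91351 / 105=870.01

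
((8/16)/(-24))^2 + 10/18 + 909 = 909.56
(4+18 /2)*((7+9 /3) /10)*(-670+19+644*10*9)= 745017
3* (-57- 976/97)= -19515/97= -201.19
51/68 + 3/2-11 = -35/4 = -8.75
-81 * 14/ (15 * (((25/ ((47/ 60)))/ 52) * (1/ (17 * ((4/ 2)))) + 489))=-2617524/ 16931435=-0.15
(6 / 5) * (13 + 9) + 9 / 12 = 543 / 20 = 27.15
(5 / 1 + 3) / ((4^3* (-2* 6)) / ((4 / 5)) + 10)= -4 / 475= -0.01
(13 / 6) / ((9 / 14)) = 91 / 27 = 3.37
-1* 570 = -570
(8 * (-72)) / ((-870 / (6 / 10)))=288 / 725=0.40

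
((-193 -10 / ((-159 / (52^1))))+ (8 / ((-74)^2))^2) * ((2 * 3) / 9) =-126.49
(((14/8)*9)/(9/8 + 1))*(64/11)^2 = 516096/2057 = 250.90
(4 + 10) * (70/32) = 245/8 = 30.62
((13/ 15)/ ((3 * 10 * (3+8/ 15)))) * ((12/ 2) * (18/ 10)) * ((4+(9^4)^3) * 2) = 13217702307498/ 265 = 49878121915.09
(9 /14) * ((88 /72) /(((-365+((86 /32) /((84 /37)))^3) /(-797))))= 1520270180352 /882088920089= 1.72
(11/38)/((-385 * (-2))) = 1/2660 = 0.00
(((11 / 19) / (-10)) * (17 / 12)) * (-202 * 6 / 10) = 18887 / 1900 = 9.94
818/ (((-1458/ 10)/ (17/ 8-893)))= 14574715/ 2916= 4998.19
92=92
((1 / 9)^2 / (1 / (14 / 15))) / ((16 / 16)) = 14 / 1215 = 0.01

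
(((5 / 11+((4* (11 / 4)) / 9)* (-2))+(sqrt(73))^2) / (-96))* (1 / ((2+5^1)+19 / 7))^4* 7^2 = -413536235 / 101604298752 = -0.00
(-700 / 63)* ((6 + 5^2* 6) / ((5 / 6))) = -2080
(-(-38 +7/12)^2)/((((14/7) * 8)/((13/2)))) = -2620813/4608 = -568.75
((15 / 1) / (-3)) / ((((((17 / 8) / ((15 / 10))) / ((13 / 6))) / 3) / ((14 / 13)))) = -420 / 17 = -24.71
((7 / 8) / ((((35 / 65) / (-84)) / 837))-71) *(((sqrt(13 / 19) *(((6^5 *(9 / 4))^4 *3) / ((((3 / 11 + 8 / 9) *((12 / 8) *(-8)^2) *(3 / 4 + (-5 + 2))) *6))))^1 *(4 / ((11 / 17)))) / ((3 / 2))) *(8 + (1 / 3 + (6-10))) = 1906135071427074788352 *sqrt(247) / 95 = 315339622551926314186.77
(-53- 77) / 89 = -130 / 89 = -1.46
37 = 37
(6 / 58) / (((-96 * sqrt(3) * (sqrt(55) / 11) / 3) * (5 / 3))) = -3 * sqrt(165) / 23200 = -0.00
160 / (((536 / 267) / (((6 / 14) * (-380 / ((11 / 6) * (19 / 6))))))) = -11534400 / 5159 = -2235.78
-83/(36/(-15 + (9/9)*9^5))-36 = -816853/6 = -136142.17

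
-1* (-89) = 89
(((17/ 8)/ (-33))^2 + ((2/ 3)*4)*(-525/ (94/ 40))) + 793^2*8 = 16477474249487/ 3275712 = 5030196.26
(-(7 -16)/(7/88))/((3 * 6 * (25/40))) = 10.06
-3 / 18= -1 / 6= -0.17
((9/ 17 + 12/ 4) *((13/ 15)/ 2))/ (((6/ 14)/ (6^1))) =364/ 17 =21.41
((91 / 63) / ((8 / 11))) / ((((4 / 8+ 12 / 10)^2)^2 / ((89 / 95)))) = 3181750 / 14282091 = 0.22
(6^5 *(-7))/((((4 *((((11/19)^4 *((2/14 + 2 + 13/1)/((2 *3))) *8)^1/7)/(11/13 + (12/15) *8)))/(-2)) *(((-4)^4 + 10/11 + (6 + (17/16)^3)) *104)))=15716539049960448/709325763628625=22.16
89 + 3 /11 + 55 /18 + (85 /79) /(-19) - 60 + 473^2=223761.27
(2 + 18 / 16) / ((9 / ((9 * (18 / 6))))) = 75 / 8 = 9.38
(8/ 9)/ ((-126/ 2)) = -8/ 567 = -0.01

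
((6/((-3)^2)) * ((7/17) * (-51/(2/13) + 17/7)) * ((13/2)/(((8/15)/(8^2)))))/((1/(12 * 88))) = -74405760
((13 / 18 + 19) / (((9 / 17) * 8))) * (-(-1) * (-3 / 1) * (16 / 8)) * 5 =-30175 / 216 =-139.70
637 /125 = 5.10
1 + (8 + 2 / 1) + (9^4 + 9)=6581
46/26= 23/13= 1.77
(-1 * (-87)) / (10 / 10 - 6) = -87 / 5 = -17.40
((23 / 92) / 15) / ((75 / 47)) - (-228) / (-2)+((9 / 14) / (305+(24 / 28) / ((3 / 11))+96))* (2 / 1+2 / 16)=-1934801341 / 16974000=-113.99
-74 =-74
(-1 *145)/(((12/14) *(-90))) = 203/108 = 1.88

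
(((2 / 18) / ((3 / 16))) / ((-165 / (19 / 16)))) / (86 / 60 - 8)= 38 / 58509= 0.00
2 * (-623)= -1246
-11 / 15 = -0.73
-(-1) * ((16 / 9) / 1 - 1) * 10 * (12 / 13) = 280 / 39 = 7.18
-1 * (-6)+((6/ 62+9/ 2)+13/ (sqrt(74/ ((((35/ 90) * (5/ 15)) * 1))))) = 13 * sqrt(777)/ 666+657/ 62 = 11.14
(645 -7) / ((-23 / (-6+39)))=-915.39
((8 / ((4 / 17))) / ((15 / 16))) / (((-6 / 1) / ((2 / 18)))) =-272 / 405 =-0.67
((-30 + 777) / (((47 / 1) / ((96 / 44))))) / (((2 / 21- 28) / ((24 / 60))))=-376488 / 757405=-0.50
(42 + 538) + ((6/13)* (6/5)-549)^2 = 1273301701/4225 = 301373.18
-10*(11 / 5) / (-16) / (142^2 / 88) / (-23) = -121 / 463772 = -0.00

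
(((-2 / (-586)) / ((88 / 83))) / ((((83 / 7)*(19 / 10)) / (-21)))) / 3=-245 / 244948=-0.00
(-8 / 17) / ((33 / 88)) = -64 / 51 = -1.25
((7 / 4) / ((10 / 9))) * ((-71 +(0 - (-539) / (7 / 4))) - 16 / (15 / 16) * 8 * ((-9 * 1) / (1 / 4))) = 1622943 / 200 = 8114.72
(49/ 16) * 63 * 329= 1015623/ 16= 63476.44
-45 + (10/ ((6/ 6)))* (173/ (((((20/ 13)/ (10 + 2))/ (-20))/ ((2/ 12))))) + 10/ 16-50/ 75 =-1080601/ 24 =-45025.04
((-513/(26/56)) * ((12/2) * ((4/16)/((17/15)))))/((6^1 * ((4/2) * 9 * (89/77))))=-460845/39338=-11.72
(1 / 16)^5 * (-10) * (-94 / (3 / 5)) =1175 / 786432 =0.00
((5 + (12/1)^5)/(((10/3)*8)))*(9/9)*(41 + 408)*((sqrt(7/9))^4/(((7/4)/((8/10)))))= 782094691/675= 1158658.80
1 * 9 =9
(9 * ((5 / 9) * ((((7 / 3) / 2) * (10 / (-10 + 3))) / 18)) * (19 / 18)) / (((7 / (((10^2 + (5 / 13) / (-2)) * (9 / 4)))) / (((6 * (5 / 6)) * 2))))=-2054375 / 13104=-156.77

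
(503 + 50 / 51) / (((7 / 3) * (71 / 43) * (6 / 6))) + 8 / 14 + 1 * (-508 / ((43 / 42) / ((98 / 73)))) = -14181781749 / 26521411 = -534.73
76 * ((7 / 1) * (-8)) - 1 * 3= -4259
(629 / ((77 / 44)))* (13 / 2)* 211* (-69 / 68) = -7002879 / 14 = -500205.64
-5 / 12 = -0.42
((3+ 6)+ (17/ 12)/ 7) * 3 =773/ 28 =27.61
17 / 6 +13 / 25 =503 / 150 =3.35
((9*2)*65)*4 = 4680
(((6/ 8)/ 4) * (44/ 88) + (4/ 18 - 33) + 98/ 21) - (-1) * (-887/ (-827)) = -6417607/ 238176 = -26.94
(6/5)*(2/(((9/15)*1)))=4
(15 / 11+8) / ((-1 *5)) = -103 / 55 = -1.87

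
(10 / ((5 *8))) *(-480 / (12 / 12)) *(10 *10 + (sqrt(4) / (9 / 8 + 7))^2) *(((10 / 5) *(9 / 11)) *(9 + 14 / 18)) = -162338304 / 845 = -192116.34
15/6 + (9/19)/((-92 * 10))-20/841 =2.48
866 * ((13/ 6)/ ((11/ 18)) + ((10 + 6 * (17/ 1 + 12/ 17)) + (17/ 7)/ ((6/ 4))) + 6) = 433258934/ 3927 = 110328.22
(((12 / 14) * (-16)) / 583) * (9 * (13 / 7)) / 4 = -2808 / 28567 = -0.10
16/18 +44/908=1915/2043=0.94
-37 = -37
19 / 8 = 2.38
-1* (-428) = 428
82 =82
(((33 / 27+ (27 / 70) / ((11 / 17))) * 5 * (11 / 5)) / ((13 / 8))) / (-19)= -50404 / 77805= -0.65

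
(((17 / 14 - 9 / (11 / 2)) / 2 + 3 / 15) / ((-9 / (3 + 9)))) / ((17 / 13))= 13 / 1155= 0.01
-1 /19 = -0.05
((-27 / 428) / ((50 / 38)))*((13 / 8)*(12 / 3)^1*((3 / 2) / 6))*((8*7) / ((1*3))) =-15561 / 10700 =-1.45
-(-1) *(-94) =-94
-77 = -77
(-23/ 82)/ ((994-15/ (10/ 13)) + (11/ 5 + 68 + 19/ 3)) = -345/ 1292771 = -0.00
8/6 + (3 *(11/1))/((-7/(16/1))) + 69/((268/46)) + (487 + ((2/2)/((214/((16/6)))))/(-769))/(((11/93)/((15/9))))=17319570604009/2546987982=6800.02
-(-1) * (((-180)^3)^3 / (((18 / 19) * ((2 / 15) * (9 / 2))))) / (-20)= 17448270912000000000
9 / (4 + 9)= 9 / 13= 0.69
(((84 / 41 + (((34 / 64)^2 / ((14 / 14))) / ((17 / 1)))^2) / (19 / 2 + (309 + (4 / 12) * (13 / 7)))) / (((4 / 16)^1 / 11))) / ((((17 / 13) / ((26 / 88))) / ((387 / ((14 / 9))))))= 11966184654021 / 753514053632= 15.88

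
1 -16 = -15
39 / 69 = 13 / 23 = 0.57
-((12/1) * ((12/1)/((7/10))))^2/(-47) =2073600/2303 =900.39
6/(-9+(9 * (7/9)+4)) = 3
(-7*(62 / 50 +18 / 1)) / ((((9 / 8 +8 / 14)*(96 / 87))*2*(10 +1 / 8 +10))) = -97643 / 54625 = -1.79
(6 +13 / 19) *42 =5334 / 19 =280.74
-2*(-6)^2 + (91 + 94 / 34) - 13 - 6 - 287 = -284.24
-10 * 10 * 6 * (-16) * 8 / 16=4800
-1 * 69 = -69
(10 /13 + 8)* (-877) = -99978 /13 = -7690.62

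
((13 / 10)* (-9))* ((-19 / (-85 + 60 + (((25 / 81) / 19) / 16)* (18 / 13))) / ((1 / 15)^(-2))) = -2196324 / 55571875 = -0.04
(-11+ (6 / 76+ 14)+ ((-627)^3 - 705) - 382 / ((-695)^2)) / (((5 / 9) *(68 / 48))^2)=-397936264.43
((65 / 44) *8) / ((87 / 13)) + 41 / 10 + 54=572917 / 9570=59.87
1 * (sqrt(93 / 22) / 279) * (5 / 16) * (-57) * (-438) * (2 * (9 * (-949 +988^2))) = 60866795925 * sqrt(2046) / 2728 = 1009227066.73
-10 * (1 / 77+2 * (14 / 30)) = -2186 / 231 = -9.46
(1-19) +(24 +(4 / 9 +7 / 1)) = 121 / 9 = 13.44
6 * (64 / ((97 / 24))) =95.01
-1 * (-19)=19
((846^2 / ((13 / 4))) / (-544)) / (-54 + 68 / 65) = 894645 / 117028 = 7.64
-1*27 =-27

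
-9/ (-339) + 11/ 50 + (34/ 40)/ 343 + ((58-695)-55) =-2681157597/ 3875900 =-691.75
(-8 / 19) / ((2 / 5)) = -20 / 19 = -1.05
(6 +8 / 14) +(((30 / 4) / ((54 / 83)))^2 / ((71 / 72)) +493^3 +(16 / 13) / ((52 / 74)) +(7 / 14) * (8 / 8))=90578866373759 / 755937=119823300.58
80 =80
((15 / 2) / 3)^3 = 125 / 8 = 15.62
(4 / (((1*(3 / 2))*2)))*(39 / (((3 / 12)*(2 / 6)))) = 624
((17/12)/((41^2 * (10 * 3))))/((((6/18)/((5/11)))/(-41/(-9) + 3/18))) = 1445/7988112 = 0.00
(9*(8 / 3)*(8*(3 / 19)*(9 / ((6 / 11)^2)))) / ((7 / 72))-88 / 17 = 21315272 / 2261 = 9427.36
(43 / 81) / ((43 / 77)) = 77 / 81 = 0.95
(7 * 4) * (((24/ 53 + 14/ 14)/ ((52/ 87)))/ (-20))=-46893/ 13780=-3.40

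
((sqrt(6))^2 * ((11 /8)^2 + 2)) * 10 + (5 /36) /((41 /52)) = 1379255 /5904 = 233.61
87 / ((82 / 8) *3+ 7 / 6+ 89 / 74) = 38628 / 14705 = 2.63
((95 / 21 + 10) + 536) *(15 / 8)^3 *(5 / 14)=65030625 / 50176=1296.05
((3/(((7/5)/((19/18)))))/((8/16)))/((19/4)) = 20/21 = 0.95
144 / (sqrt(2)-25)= -3600 / 623-144* sqrt(2) / 623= -6.11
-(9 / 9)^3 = -1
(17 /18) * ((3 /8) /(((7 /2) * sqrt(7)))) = 17 * sqrt(7) /1176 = 0.04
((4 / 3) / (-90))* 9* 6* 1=-4 / 5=-0.80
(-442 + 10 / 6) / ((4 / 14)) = -9247 / 6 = -1541.17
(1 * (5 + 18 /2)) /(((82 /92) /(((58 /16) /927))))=0.06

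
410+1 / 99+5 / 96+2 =412.06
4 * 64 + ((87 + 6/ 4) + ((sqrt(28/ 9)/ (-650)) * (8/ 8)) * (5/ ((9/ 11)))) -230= 114.48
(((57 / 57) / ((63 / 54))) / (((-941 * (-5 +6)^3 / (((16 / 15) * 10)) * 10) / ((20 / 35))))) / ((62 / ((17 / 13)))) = -1088 / 92909635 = -0.00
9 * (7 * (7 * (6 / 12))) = 441 / 2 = 220.50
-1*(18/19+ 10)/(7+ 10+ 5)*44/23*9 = -3744/437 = -8.57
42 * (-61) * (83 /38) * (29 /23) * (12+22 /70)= -189847311 /2185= -86886.64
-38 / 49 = -0.78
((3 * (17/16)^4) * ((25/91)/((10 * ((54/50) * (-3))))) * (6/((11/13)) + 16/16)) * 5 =-4645855625/3542482944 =-1.31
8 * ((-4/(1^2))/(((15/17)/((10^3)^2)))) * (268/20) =-1457920000/3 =-485973333.33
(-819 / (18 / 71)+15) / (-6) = 6431 / 12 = 535.92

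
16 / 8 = 2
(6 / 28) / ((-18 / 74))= -37 / 42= -0.88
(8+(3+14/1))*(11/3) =91.67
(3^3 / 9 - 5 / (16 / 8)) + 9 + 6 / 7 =10.36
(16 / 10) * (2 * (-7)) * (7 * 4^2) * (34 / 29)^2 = -14500864 / 4205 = -3448.48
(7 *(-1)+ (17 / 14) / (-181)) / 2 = -17755 / 5068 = -3.50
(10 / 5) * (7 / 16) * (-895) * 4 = -6265 / 2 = -3132.50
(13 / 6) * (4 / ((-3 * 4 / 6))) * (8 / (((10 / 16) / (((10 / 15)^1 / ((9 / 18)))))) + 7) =-4693 / 45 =-104.29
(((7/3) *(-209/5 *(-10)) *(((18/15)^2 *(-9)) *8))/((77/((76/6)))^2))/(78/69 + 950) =-10096448/3509275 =-2.88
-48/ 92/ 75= -4/ 575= -0.01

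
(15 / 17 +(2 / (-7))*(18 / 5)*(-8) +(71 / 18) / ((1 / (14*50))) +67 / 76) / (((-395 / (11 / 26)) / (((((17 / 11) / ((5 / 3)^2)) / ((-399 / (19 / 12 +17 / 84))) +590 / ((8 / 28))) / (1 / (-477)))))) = 2923566.10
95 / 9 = 10.56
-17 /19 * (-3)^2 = -153 /19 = -8.05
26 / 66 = 13 / 33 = 0.39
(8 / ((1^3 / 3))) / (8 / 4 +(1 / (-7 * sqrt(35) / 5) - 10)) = -65856 / 21947 +168 * sqrt(35) / 21947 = -2.96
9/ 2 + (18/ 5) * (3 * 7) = 801/ 10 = 80.10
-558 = -558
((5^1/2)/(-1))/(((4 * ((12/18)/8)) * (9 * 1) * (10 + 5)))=-1/18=-0.06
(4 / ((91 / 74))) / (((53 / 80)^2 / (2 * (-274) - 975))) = -2885171200 / 255619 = -11287.00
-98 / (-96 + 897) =-98 / 801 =-0.12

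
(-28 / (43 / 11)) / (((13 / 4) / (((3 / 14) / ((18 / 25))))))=-1100 / 1677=-0.66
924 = 924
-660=-660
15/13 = 1.15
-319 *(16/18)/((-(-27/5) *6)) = -6380/729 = -8.75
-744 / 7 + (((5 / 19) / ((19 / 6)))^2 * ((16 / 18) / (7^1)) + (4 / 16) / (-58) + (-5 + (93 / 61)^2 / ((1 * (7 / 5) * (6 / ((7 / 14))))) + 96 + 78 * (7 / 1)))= 530.85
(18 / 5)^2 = 324 / 25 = 12.96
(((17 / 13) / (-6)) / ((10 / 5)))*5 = -85 / 156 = -0.54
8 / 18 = 4 / 9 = 0.44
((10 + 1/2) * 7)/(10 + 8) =49/12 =4.08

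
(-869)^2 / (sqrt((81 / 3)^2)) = 755161 / 27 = 27968.93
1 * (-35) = -35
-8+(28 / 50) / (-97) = -19414 / 2425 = -8.01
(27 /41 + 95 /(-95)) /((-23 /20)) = 280 /943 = 0.30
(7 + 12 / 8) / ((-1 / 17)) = -289 / 2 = -144.50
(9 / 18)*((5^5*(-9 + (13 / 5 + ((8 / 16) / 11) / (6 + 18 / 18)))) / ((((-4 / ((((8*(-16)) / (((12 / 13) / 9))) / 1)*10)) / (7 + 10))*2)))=-20399681250 / 77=-264930925.32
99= 99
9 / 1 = 9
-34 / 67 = -0.51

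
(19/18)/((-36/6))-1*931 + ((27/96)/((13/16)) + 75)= -1201585/1404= -855.83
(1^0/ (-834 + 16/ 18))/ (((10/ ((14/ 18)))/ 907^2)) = -5758543/ 74980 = -76.80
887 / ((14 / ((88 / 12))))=9757 / 21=464.62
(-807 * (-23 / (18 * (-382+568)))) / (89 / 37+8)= 228919 / 429660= 0.53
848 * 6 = 5088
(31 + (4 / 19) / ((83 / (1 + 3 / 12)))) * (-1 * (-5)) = 244460 / 1577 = 155.02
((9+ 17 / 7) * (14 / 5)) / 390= 16 / 195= 0.08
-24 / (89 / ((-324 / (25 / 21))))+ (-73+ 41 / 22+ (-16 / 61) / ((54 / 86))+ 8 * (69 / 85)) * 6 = -72403560067 / 228425175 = -316.97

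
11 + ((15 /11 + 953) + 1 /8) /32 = 114971 /2816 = 40.83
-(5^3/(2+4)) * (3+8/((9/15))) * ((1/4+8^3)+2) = -12599125/72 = -174987.85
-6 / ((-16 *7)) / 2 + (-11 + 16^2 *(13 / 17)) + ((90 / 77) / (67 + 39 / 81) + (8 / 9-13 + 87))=44595251863 / 171719856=259.70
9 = 9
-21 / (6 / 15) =-105 / 2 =-52.50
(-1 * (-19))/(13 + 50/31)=1.30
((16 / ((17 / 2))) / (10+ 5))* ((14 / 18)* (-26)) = -5824 / 2295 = -2.54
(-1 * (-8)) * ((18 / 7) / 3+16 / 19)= 1808 / 133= 13.59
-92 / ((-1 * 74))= 46 / 37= 1.24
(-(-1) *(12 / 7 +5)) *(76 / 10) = 1786 / 35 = 51.03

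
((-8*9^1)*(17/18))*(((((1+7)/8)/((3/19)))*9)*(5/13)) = -19380/13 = -1490.77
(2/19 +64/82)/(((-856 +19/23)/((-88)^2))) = -122897280/15322151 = -8.02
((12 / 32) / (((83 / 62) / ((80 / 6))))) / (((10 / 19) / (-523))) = -308047 / 83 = -3711.41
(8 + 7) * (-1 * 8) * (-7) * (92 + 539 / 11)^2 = 16700040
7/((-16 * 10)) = -7/160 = -0.04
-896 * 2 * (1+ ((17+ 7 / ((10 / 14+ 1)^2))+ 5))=-409360 / 9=-45484.44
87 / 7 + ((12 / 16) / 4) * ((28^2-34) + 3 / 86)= 1474275 / 9632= 153.06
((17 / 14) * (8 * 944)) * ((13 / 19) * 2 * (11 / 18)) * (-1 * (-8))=73435648 / 1197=61349.75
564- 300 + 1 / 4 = 1057 / 4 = 264.25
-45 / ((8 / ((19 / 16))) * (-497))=855 / 63616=0.01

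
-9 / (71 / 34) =-306 / 71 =-4.31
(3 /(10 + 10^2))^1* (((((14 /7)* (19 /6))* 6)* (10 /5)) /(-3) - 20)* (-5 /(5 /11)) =68 /5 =13.60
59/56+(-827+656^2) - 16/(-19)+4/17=7768997337/18088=429511.13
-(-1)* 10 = 10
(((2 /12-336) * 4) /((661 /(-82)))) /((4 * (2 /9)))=247845 /1322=187.48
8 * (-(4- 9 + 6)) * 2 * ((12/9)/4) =-16/3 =-5.33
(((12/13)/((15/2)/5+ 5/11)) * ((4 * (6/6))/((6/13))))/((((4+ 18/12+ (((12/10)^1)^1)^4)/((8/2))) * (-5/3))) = -528000/407081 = -1.30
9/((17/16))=8.47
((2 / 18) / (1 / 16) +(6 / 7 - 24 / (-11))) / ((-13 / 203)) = -96802 / 1287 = -75.22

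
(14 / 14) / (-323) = -1 / 323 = -0.00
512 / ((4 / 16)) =2048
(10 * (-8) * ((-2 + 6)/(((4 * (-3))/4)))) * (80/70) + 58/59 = 152258/1239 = 122.89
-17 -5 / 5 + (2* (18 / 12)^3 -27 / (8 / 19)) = -603 / 8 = -75.38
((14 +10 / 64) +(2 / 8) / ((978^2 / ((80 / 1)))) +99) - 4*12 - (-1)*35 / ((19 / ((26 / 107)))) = 1020550819205 / 15556255776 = 65.60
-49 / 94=-0.52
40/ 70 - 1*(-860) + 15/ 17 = 102513/ 119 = 861.45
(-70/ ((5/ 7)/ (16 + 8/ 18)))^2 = 210366016/ 81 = 2597111.31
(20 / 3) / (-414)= -10 / 621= -0.02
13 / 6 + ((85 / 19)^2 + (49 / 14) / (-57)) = 7985 / 361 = 22.12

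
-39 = -39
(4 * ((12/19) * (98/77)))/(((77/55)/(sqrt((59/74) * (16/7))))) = 960 * sqrt(30562)/54131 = 3.10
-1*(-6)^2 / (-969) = 12 / 323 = 0.04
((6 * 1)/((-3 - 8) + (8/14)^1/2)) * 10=-28/5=-5.60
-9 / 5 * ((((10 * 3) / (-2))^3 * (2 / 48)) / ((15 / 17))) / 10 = 459 / 16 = 28.69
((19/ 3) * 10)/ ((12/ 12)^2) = 190/ 3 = 63.33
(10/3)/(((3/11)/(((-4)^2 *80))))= 140800/9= 15644.44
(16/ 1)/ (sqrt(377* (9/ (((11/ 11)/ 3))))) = 16* sqrt(1131)/ 3393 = 0.16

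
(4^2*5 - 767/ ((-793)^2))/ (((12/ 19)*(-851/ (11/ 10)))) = -269594743/ 1646616920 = -0.16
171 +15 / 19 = 3264 / 19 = 171.79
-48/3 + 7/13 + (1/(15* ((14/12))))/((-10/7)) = -5038/325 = -15.50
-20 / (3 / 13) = -260 / 3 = -86.67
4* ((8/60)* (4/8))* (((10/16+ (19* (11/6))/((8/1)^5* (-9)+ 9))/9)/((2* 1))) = 4422709/477742860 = 0.01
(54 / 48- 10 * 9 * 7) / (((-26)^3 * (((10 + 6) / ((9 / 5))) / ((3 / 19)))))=10449 / 16440320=0.00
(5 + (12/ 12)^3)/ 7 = 6/ 7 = 0.86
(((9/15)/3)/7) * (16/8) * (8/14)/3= 8/735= 0.01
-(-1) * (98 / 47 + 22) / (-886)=-566 / 20821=-0.03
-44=-44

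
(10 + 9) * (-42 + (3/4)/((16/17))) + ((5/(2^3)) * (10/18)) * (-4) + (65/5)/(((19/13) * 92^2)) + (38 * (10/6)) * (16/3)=-2584779433/5789376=-446.47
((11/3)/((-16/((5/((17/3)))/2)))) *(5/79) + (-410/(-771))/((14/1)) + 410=95103329425/231941472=410.03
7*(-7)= -49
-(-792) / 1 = 792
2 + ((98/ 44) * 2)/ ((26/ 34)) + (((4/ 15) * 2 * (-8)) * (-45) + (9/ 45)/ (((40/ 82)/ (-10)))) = 279887/ 1430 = 195.73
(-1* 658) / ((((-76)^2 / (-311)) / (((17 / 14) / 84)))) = 248489 / 485184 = 0.51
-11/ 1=-11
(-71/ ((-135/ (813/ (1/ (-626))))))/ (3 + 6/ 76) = -457704908/ 5265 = -86933.51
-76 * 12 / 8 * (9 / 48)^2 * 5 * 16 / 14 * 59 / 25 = -30267 / 560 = -54.05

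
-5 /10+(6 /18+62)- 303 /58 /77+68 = 869299 /6699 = 129.77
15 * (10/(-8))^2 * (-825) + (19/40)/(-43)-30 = -66618863/3440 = -19365.95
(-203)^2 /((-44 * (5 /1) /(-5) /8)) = 82418 /11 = 7492.55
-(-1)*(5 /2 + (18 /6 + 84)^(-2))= 37847 /15138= 2.50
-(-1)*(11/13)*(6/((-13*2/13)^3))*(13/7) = -33/28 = -1.18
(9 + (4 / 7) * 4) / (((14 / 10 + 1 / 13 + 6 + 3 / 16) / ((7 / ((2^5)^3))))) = 5135 / 16324608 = 0.00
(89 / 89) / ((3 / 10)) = 10 / 3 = 3.33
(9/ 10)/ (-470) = -9/ 4700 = -0.00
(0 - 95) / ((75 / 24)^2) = -1216 / 125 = -9.73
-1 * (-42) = 42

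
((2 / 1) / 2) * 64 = 64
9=9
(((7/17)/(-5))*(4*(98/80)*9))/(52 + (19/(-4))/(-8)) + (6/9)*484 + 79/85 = 77136931/238425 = 323.53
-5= -5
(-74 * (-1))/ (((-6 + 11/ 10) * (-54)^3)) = 185/ 1928934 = 0.00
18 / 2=9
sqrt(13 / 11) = 1.09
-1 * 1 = -1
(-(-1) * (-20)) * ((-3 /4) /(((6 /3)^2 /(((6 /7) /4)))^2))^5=71744535 /77646205208605229056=0.00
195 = 195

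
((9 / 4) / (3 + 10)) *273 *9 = 1701 / 4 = 425.25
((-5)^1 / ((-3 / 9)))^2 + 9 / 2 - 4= 451 / 2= 225.50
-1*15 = -15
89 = 89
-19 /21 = -0.90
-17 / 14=-1.21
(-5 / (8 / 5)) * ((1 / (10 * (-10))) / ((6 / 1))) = 1 / 192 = 0.01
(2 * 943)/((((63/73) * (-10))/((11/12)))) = -757229/3780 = -200.33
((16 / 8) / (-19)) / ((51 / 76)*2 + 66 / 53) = -212 / 5211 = -0.04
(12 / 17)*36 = 432 / 17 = 25.41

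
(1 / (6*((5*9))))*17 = 17 / 270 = 0.06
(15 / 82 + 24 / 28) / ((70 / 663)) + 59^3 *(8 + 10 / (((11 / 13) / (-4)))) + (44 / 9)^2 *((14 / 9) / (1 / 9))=-288746138580719 / 35800380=-8065448.99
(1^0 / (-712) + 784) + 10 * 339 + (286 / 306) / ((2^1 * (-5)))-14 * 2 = 2258191607 / 544680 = 4145.91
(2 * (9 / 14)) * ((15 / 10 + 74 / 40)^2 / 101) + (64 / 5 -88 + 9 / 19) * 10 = -4014426781 / 5373200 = -747.12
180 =180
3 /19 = 0.16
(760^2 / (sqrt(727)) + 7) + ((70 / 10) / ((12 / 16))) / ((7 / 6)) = 15 + 577600*sqrt(727) / 727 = 21437.00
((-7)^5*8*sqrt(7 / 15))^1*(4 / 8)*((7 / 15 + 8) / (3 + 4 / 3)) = -89731.30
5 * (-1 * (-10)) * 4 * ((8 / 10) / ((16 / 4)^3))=5 / 2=2.50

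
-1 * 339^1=-339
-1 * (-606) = 606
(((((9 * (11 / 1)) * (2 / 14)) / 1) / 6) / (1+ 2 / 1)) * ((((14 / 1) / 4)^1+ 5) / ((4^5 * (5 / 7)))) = 187 / 20480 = 0.01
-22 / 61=-0.36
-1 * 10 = -10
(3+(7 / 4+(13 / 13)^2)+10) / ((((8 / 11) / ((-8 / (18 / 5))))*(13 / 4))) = -385 / 26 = -14.81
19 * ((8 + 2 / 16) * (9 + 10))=23465 / 8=2933.12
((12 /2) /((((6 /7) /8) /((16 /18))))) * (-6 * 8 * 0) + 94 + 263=357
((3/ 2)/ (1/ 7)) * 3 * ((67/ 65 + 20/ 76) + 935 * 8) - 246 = 290737227/ 1235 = 235414.76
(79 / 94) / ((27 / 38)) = 1501 / 1269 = 1.18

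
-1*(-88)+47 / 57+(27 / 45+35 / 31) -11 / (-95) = 801064 / 8835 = 90.67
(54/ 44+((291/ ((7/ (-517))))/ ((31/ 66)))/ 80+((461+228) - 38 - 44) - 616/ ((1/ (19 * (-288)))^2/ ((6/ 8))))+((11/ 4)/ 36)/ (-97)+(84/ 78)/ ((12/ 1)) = -13833566171.66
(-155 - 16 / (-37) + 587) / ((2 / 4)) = 32000 / 37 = 864.86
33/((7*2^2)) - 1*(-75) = 2133/28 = 76.18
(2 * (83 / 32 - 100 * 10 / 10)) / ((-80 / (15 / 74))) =9351 / 18944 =0.49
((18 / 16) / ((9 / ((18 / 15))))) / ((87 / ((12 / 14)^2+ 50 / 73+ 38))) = 35251 / 518665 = 0.07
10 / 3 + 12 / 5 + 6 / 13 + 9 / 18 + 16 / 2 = 5731 / 390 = 14.69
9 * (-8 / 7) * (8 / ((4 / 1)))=-144 / 7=-20.57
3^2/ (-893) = -9/ 893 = -0.01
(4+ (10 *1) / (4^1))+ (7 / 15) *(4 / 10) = 1003 / 150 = 6.69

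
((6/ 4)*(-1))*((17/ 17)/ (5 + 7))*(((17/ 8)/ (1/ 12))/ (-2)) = 51/ 32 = 1.59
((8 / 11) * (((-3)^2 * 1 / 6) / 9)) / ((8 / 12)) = 2 / 11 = 0.18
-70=-70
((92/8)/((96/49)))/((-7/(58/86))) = -4669/8256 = -0.57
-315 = -315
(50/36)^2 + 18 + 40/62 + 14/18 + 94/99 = 2463953/110484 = 22.30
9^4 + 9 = 6570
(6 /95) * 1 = 6 /95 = 0.06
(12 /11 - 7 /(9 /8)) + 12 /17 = -7448 /1683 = -4.43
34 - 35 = -1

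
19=19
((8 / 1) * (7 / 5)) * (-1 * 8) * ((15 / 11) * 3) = -4032 / 11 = -366.55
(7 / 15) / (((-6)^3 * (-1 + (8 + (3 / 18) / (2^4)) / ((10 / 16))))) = -7 / 38286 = -0.00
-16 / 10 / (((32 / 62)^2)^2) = -22.55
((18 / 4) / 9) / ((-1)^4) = 0.50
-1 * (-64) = 64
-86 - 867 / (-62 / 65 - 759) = -4191787 / 49397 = -84.86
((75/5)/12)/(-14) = -5/56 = -0.09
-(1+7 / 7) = -2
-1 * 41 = -41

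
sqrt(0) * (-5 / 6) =0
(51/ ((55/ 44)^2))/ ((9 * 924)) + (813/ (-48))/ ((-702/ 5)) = 2693239/ 21621600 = 0.12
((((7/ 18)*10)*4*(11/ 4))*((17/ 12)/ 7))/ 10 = 187/ 216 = 0.87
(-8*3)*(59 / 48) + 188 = 317 / 2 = 158.50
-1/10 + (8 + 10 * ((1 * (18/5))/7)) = 913/70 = 13.04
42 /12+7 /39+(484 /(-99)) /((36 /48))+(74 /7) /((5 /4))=138037 /24570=5.62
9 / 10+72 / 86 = 1.74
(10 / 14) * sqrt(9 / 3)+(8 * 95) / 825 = 152 / 165+5 * sqrt(3) / 7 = 2.16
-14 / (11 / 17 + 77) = -119 / 660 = -0.18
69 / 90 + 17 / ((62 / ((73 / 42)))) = 16187 / 13020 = 1.24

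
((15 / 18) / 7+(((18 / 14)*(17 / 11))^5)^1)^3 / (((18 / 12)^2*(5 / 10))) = 128772502517377942084589892253594597 / 4819113458263216978249325247999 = 26721.20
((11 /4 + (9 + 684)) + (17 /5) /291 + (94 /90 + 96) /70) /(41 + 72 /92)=9798624749 /587267100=16.69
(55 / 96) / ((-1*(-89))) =55 / 8544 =0.01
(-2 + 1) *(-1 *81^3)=531441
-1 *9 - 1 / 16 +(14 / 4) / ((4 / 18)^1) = 6.69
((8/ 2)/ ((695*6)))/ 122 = 0.00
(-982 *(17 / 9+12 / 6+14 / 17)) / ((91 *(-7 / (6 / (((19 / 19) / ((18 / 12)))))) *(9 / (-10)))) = -1011460 / 13923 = -72.65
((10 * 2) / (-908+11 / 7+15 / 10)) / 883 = -280 / 11186727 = -0.00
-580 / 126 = -290 / 63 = -4.60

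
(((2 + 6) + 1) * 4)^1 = 36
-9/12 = -3/4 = -0.75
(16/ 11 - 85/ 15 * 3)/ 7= -2.22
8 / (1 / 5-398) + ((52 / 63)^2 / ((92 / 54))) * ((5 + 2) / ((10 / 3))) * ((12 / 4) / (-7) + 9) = 16089688 / 2241603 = 7.18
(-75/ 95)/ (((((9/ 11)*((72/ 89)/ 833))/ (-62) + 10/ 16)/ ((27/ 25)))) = -16381904616/ 12008094335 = -1.36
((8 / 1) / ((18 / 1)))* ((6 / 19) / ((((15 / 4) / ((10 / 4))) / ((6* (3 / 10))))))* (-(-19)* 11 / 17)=176 / 85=2.07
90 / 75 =6 / 5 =1.20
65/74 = 0.88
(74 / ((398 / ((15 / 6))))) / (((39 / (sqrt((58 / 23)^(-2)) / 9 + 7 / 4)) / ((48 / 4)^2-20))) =10741655 / 4051242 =2.65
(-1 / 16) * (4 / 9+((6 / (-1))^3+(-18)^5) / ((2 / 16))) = 34016111 / 36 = 944891.97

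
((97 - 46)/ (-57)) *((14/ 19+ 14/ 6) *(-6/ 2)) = 2975/ 361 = 8.24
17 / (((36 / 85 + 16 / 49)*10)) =14161 / 6248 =2.27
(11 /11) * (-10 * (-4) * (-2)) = -80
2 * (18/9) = 4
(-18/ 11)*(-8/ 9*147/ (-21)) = -112/ 11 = -10.18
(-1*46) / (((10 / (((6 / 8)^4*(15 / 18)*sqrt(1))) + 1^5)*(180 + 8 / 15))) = -9315 / 1423054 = -0.01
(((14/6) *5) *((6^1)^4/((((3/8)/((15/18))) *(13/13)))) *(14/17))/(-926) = -235200/7871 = -29.88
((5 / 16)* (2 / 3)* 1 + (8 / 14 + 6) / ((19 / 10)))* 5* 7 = 128.34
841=841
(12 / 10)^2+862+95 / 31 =671541 / 775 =866.50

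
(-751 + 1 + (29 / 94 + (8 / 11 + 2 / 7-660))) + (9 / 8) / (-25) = -1019634071 / 723800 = -1408.72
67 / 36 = 1.86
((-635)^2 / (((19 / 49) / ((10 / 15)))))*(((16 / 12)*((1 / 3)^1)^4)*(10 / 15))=316128400 / 41553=7607.84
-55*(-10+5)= 275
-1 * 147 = -147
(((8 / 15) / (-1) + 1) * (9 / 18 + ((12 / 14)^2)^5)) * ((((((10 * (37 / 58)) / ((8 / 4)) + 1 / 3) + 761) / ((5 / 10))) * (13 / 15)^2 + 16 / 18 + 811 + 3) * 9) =15504169573531813 / 2633072856750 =5888.24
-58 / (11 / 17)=-89.64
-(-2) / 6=0.33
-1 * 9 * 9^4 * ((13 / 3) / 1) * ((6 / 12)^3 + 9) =-2334895.88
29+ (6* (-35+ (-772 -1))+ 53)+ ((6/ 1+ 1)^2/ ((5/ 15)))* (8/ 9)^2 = -125546/ 27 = -4649.85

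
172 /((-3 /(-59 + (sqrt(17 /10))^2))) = 16426 /5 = 3285.20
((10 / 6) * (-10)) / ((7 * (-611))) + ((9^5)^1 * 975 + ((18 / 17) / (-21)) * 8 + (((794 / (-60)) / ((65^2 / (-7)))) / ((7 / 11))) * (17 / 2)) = 27209382783203409 / 472608500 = 57572774.89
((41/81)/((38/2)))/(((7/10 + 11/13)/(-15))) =-26650/103113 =-0.26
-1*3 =-3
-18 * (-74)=1332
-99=-99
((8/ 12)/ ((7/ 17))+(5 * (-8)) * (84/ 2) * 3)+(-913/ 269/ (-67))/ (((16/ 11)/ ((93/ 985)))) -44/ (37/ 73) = -1131134257282297/ 220701006960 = -5125.19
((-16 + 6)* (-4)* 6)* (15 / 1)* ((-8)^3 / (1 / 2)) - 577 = -3686977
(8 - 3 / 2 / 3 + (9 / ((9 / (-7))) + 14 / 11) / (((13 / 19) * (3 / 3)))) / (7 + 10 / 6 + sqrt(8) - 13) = 2241 * sqrt(2) / 13871 + 747 / 2134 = 0.58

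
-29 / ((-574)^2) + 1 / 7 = 47039 / 329476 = 0.14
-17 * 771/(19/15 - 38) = 196605/551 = 356.81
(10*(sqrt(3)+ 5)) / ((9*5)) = 2*sqrt(3) / 9+ 10 / 9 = 1.50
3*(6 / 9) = 2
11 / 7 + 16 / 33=2.06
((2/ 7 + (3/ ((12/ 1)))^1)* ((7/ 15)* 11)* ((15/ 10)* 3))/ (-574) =-99/ 4592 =-0.02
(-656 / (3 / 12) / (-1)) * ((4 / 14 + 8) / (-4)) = -38048 / 7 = -5435.43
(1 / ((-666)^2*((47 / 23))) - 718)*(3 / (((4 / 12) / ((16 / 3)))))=-59872963012 / 1737261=-34464.00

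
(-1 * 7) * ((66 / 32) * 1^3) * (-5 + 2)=43.31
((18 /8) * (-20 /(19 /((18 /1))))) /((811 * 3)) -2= -31088 /15409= -2.02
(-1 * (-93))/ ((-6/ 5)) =-155/ 2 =-77.50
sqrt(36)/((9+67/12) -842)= -72/9929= -0.01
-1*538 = -538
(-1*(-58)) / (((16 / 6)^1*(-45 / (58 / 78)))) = -0.36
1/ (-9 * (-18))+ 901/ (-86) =-36469/ 3483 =-10.47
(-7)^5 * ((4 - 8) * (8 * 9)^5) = 130080642564096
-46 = -46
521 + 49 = 570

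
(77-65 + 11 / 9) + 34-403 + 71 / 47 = -149855 / 423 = -354.27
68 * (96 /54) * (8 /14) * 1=4352 /63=69.08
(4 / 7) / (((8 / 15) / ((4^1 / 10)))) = 3 / 7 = 0.43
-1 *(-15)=15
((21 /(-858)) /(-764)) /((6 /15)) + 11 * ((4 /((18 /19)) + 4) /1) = 355724827 /3933072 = 90.44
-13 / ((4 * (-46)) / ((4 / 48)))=13 / 2208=0.01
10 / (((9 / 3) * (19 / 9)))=30 / 19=1.58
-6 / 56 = -3 / 28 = -0.11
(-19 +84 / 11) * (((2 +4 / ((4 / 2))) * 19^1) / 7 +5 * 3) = -22625 / 77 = -293.83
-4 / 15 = -0.27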